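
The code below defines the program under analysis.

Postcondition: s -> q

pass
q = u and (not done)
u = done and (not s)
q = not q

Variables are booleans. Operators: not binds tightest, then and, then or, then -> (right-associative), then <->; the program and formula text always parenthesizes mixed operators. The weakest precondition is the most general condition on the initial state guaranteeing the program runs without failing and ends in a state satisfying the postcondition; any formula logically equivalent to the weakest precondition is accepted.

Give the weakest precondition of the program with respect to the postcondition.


Working backward. After the program, s -> q must hold.
Before q := not q: s -> (not q)
Before u := done and (not s): s -> (not q)
Before q := u and (not done): s -> (not (u and (not done)))
Before skip: s -> (not (u and (not done)))
Answer: WP = s -> (not (u and (not done)))


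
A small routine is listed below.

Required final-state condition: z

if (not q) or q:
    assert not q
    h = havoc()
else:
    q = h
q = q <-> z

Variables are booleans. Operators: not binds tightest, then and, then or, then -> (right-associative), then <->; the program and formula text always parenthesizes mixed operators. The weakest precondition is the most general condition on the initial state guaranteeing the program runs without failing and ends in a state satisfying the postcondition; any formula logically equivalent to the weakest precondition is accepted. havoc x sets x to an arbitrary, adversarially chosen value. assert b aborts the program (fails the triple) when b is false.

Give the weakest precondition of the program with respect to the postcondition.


Working backward. After the program, z must hold.
Before q := q <-> z: z
Then branch requires (not q) and z; else branch requires z.
Before the if: (not q) and z
Answer: WP = (not q) and z


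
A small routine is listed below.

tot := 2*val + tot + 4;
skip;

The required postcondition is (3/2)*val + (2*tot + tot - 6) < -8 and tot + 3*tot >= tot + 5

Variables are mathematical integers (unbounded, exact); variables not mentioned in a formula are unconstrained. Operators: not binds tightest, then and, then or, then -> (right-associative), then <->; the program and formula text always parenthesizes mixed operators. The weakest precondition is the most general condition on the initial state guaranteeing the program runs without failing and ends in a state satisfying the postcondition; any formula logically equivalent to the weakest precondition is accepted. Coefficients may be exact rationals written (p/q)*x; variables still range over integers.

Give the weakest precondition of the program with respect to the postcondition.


Working backward. After the program, the postcondition (3/2)*val + (2*tot + tot - 6) < -8 and tot + 3*tot >= tot + 5 must hold; in canonical form it is 3*tot + (3/2)*val < -2 and 3*tot >= 5.
Before skip: 3*tot + (3/2)*val < -2 and 3*tot >= 5
Before tot := 2*val + tot + 4: 3*tot + (15/2)*val < -14 and 3*tot + 6*val >= -7
Answer: WP = 3*tot + (15/2)*val < -14 and 3*tot + 6*val >= -7


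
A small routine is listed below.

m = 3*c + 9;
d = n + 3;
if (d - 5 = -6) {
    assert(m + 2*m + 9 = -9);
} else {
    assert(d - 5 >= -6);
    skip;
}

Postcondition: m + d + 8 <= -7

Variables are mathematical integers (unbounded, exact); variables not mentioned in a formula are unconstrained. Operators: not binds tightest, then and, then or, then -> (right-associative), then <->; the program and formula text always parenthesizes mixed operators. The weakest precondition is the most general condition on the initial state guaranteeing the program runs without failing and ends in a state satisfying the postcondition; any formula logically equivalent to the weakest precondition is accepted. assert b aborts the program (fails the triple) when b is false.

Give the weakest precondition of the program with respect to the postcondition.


Working backward. After the program, the postcondition m + d + 8 <= -7 must hold; in canonical form it is d + m <= -15.
Then branch requires 3*m = -18 and d + m <= -15; else branch requires d >= -1 and d + m <= -15.
Before the if: (d = -1 -> (3*m = -18 and d + m <= -15)) and ((not (d = -1)) -> (d >= -1 and d + m <= -15))
Before d := n + 3: (n = -4 -> (3*m = -18 and m + n <= -18)) and ((not (n = -4)) -> (n >= -4 and m + n <= -18))
Before m := 3*c + 9: (n = -4 -> (9*c = -45 and 3*c + n <= -27)) and ((not (n = -4)) -> (n >= -4 and 3*c + n <= -27))
Answer: WP = (n = -4 -> (9*c = -45 and 3*c + n <= -27)) and ((not (n = -4)) -> (n >= -4 and 3*c + n <= -27))


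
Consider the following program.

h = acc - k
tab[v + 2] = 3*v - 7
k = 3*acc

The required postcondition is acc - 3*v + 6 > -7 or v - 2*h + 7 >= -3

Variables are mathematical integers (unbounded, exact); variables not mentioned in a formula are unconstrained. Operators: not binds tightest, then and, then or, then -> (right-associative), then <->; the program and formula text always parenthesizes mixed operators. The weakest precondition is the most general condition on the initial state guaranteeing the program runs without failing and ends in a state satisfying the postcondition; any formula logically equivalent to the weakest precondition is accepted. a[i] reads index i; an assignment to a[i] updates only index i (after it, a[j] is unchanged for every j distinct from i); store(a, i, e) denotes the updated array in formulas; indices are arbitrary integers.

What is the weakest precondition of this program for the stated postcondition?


Working backward. After the program, the postcondition acc - 3*v + 6 > -7 or v - 2*h + 7 >= -3 must hold; in canonical form it is acc > 3*v - 13 or v >= 2*h - 10.
Before k := 3*acc: acc > 3*v - 13 or v >= 2*h - 10
Before tab[v + 2] := 3*v - 7: acc > 3*v - 13 or v >= 2*h - 10
Before h := acc - k: acc > 3*v - 13 or 2*k + v >= 2*acc - 10
Answer: WP = acc > 3*v - 13 or 2*k + v >= 2*acc - 10


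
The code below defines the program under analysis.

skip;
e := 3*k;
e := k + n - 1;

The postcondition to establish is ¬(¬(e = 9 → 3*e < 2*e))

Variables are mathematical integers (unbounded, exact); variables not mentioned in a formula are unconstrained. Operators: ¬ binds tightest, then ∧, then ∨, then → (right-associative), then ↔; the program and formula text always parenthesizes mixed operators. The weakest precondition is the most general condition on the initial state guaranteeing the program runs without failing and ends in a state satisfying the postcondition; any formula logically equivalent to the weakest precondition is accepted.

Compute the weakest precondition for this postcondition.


Working backward. After the program, the postcondition ¬(¬(e = 9 → 3*e < 2*e)) must hold; in canonical form it is e = 9 → e < 0.
Before e := k + n - 1: k + n = 10 → k + n < 1
Before e := 3*k: k + n = 10 → k + n < 1
Before skip: k + n = 10 → k + n < 1
Answer: WP = k + n = 10 → k + n < 1


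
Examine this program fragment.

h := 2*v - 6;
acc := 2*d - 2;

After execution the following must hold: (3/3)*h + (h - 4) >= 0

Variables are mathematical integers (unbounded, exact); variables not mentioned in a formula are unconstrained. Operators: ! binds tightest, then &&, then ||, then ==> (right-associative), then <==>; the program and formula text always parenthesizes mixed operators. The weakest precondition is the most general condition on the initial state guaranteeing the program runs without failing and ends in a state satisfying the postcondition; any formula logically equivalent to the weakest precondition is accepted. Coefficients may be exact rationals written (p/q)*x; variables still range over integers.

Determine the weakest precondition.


Working backward. After the program, the postcondition (3/3)*h + (h - 4) >= 0 must hold; in canonical form it is 2*h >= 4.
Before acc := 2*d - 2: 2*h >= 4
Before h := 2*v - 6: 4*v >= 16
Answer: WP = 4*v >= 16


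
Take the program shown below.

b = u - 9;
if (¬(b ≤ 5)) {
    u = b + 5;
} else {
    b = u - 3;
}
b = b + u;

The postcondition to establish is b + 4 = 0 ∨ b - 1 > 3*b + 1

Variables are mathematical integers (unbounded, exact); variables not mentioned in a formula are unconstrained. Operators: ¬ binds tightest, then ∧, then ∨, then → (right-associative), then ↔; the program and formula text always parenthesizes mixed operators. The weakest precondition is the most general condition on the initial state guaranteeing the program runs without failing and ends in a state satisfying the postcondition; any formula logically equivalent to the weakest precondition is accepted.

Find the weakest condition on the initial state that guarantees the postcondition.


Working backward. After the program, the postcondition b + 4 = 0 ∨ b - 1 > 3*b + 1 must hold; in canonical form it is b = -4 ∨ 2*b < -2.
Before b := b + u: b + u = -4 ∨ 2*b + 2*u < -2
Then branch requires 2*b = -9 ∨ 4*b < -12; else branch requires 2*u = -1 ∨ 4*u < 4.
Before the if: ((¬(b ≤ 5)) → (2*b = -9 ∨ 4*b < -12)) ∧ (b ≤ 5 → (2*u = -1 ∨ 4*u < 4))
Before b := u - 9: ((¬(u ≤ 14)) → (2*u = 9 ∨ 4*u < 24)) ∧ (u ≤ 14 → (2*u = -1 ∨ 4*u < 4))
Answer: WP = ((¬(u ≤ 14)) → (2*u = 9 ∨ 4*u < 24)) ∧ (u ≤ 14 → (2*u = -1 ∨ 4*u < 4))


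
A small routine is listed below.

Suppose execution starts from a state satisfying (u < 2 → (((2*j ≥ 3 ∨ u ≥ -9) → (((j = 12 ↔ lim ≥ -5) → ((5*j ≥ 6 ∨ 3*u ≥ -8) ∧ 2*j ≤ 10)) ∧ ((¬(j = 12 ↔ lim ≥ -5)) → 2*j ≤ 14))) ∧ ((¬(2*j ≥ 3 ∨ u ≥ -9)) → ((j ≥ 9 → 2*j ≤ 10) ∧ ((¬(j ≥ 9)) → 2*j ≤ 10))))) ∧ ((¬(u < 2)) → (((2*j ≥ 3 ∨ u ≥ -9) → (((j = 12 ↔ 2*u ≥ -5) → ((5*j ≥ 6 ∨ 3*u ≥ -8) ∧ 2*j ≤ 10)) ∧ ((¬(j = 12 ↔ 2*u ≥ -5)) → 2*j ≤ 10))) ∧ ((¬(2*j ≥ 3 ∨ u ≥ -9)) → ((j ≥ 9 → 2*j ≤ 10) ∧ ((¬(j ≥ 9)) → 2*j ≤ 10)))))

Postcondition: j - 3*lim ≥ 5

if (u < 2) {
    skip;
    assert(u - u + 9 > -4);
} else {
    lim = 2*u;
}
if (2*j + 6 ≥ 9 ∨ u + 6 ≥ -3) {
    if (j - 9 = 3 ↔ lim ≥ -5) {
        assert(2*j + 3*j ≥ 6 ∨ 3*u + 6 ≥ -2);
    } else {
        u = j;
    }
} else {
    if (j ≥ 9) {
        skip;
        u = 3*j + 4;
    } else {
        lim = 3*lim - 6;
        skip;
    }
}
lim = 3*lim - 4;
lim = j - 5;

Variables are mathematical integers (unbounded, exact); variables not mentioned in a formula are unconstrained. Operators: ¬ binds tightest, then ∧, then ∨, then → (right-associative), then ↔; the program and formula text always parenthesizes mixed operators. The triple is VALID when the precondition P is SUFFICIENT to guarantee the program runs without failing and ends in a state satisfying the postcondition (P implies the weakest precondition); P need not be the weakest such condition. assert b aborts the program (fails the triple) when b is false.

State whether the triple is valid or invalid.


Working backward. After the program, the postcondition j - 3*lim ≥ 5 must hold; in canonical form it is j ≥ 3*lim + 5.
Before lim := j - 5: 2*j ≤ 10
Before lim := 3*lim - 4: 2*j ≤ 10
Then branch requires ((j = 12 ↔ lim ≥ -5) → ((5*j ≥ 6 ∨ 3*u ≥ -8) ∧ 2*j ≤ 10)) ∧ ((¬(j = 12 ↔ lim ≥ -5)) → 2*j ≤ 10); else branch requires (j ≥ 9 → 2*j ≤ 10) ∧ ((¬(j ≥ 9)) → 2*j ≤ 10).
Before the if: ((2*j ≥ 3 ∨ u ≥ -9) → (((j = 12 ↔ lim ≥ -5) → ((5*j ≥ 6 ∨ 3*u ≥ -8) ∧ 2*j ≤ 10)) ∧ ((¬(j = 12 ↔ lim ≥ -5)) → 2*j ≤ 10))) ∧ ((¬(2*j ≥ 3 ∨ u ≥ -9)) → ((j ≥ 9 → 2*j ≤ 10) ∧ ((¬(j ≥ 9)) → 2*j ≤ 10)))
Then branch requires ((2*j ≥ 3 ∨ u ≥ -9) → (((j = 12 ↔ lim ≥ -5) → ((5*j ≥ 6 ∨ 3*u ≥ -8) ∧ 2*j ≤ 10)) ∧ ((¬(j = 12 ↔ lim ≥ -5)) → 2*j ≤ 10))) ∧ ((¬(2*j ≥ 3 ∨ u ≥ -9)) → ((j ≥ 9 → 2*j ≤ 10) ∧ ((¬(j ≥ 9)) → 2*j ≤ 10))); else branch requires ((2*j ≥ 3 ∨ u ≥ -9) → (((j = 12 ↔ 2*u ≥ -5) → ((5*j ≥ 6 ∨ 3*u ≥ -8) ∧ 2*j ≤ 10)) ∧ ((¬(j = 12 ↔ 2*u ≥ -5)) → 2*j ≤ 10))) ∧ ((¬(2*j ≥ 3 ∨ u ≥ -9)) → ((j ≥ 9 → 2*j ≤ 10) ∧ ((¬(j ≥ 9)) → 2*j ≤ 10))).
Before the if: (u < 2 → (((2*j ≥ 3 ∨ u ≥ -9) → (((j = 12 ↔ lim ≥ -5) → ((5*j ≥ 6 ∨ 3*u ≥ -8) ∧ 2*j ≤ 10)) ∧ ((¬(j = 12 ↔ lim ≥ -5)) → 2*j ≤ 10))) ∧ ((¬(2*j ≥ 3 ∨ u ≥ -9)) → ((j ≥ 9 → 2*j ≤ 10) ∧ ((¬(j ≥ 9)) → 2*j ≤ 10))))) ∧ ((¬(u < 2)) → (((2*j ≥ 3 ∨ u ≥ -9) → (((j = 12 ↔ 2*u ≥ -5) → ((5*j ≥ 6 ∨ 3*u ≥ -8) ∧ 2*j ≤ 10)) ∧ ((¬(j = 12 ↔ 2*u ≥ -5)) → 2*j ≤ 10))) ∧ ((¬(2*j ≥ 3 ∨ u ≥ -9)) → ((j ≥ 9 → 2*j ≤ 10) ∧ ((¬(j ≥ 9)) → 2*j ≤ 10)))))
The weakest precondition is (u < 2 → (((2*j ≥ 3 ∨ u ≥ -9) → (((j = 12 ↔ lim ≥ -5) → ((5*j ≥ 6 ∨ 3*u ≥ -8) ∧ 2*j ≤ 10)) ∧ ((¬(j = 12 ↔ lim ≥ -5)) → 2*j ≤ 10))) ∧ ((¬(2*j ≥ 3 ∨ u ≥ -9)) → ((j ≥ 9 → 2*j ≤ 10) ∧ ((¬(j ≥ 9)) → 2*j ≤ 10))))) ∧ ((¬(u < 2)) → (((2*j ≥ 3 ∨ u ≥ -9) → (((j = 12 ↔ 2*u ≥ -5) → ((5*j ≥ 6 ∨ 3*u ≥ -8) ∧ 2*j ≤ 10)) ∧ ((¬(j = 12 ↔ 2*u ≥ -5)) → 2*j ≤ 10))) ∧ ((¬(2*j ≥ 3 ∨ u ≥ -9)) → ((j ≥ 9 → 2*j ≤ 10) ∧ ((¬(j ≥ 9)) → 2*j ≤ 10))))).
Check whether (u < 2 → (((2*j ≥ 3 ∨ u ≥ -9) → (((j = 12 ↔ lim ≥ -5) → ((5*j ≥ 6 ∨ 3*u ≥ -8) ∧ 2*j ≤ 10)) ∧ ((¬(j = 12 ↔ lim ≥ -5)) → 2*j ≤ 14))) ∧ ((¬(2*j ≥ 3 ∨ u ≥ -9)) → ((j ≥ 9 → 2*j ≤ 10) ∧ ((¬(j ≥ 9)) → 2*j ≤ 10))))) ∧ ((¬(u < 2)) → (((2*j ≥ 3 ∨ u ≥ -9) → (((j = 12 ↔ 2*u ≥ -5) → ((5*j ≥ 6 ∨ 3*u ≥ -8) ∧ 2*j ≤ 10)) ∧ ((¬(j = 12 ↔ 2*u ≥ -5)) → 2*j ≤ 10))) ∧ ((¬(2*j ≥ 3 ∨ u ≥ -9)) → ((j ≥ 9 → 2*j ≤ 10) ∧ ((¬(j ≥ 9)) → 2*j ≤ 10))))) implies it.
Countermodel: at the initial state j = 6, lim = -5, u = -10, the precondition holds but the weakest precondition fails.
Answer: invalid


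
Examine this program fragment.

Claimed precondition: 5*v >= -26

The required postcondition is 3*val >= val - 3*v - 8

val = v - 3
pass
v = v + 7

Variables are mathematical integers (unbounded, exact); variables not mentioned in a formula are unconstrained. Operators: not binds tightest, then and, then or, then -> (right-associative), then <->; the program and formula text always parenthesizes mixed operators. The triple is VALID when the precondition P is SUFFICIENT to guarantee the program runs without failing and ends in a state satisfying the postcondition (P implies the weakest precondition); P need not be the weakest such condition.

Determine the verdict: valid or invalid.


Working backward. After the program, the postcondition 3*val >= val - 3*v - 8 must hold; in canonical form it is 3*v + 2*val >= -8.
Before v := v + 7: 3*v + 2*val >= -29
Before skip: 3*v + 2*val >= -29
Before val := v - 3: 5*v >= -23
The weakest precondition is 5*v >= -23.
Check whether 5*v >= -26 implies it.
Countermodel: at the initial state v = -5, the precondition holds but the weakest precondition fails.
Answer: invalid


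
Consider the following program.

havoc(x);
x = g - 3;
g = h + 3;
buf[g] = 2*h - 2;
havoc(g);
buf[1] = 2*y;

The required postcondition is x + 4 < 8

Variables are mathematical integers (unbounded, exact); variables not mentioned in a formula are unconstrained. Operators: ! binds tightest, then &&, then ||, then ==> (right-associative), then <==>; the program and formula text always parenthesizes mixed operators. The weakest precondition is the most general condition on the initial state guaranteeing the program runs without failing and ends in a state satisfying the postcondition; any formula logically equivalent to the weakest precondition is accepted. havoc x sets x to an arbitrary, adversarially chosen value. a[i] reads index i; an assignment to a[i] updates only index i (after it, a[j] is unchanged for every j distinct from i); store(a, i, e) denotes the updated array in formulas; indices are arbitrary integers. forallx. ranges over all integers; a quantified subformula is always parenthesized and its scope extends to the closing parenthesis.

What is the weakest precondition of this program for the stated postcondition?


Working backward. After the program, the postcondition x + 4 < 8 must hold; in canonical form it is x < 4.
Before buf[1] := 2*y: x < 4
Before havoc g: x < 4
Before buf[g] := 2*h - 2: x < 4
Before g := h + 3: x < 4
Before x := g - 3: g < 7
Before havoc x: g < 7
Answer: WP = g < 7


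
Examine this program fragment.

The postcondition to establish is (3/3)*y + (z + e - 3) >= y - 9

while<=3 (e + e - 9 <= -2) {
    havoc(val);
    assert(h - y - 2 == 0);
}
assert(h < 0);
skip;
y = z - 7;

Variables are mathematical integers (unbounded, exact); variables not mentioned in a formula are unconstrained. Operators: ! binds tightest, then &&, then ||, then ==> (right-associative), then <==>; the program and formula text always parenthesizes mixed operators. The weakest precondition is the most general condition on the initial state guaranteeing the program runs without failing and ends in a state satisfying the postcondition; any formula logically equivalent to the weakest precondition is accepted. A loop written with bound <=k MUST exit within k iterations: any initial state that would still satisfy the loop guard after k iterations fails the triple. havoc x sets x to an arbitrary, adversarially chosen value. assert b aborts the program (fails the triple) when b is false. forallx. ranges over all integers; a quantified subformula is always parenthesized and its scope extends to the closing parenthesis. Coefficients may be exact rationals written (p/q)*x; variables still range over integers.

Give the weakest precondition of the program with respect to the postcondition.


Working backward. After the program, the postcondition (3/3)*y + (z + e - 3) >= y - 9 must hold; in canonical form it is e + z >= -6.
Before y := z - 7: e + z >= -6
Before skip: e + z >= -6
Before assert h < 0: h < 0 && e + z >= -6
Before the loop (bound <=3), unroll the exhaustion recursion (WP_0 = exit-now case; WP_j = one more guarded iteration, up to j = 3):
  WP_0: (!(2*e <= 7)) && h < 0 && e + z >= -6
  WP_1: (2*e <= 7 ==> (h == y + 2 && (!(2*e <= 7)) && h < 0 && e + z >= -6)) && ((!(2*e <= 7)) ==> (h < 0 && e + z >= -6))
  WP_2: (2*e <= 7 ==> (h == y + 2 && (2*e <= 7 ==> (h == y + 2 && (!(2*e <= 7)) && h < 0 && e + z >= -6)) && ((!(2*e <= 7)) ==> (h < 0 && e + z >= -6)))) && ((!(2*e <= 7)) ==> (h < 0 && e + z >= -6))
  WP_3: (2*e <= 7 ==> (h == y + 2 && (2*e <= 7 ==> (h == y + 2 && (2*e <= 7 ==> (h == y + 2 && (!(2*e <= 7)) && h < 0 && e + z >= -6)) && ((!(2*e <= 7)) ==> (h < 0 && e + z >= -6)))) && ((!(2*e <= 7)) ==> (h < 0 && e + z >= -6)))) && ((!(2*e <= 7)) ==> (h < 0 && e + z >= -6))
So before the loop: (2*e <= 7 ==> (h == y + 2 && (2*e <= 7 ==> (h == y + 2 && (2*e <= 7 ==> (h == y + 2 && (!(2*e <= 7)) && h < 0 && e + z >= -6)) && ((!(2*e <= 7)) ==> (h < 0 && e + z >= -6)))) && ((!(2*e <= 7)) ==> (h < 0 && e + z >= -6)))) && ((!(2*e <= 7)) ==> (h < 0 && e + z >= -6))
Answer: WP = (2*e <= 7 ==> (h == y + 2 && (2*e <= 7 ==> (h == y + 2 && (2*e <= 7 ==> (h == y + 2 && (!(2*e <= 7)) && h < 0 && e + z >= -6)) && ((!(2*e <= 7)) ==> (h < 0 && e + z >= -6)))) && ((!(2*e <= 7)) ==> (h < 0 && e + z >= -6)))) && ((!(2*e <= 7)) ==> (h < 0 && e + z >= -6))


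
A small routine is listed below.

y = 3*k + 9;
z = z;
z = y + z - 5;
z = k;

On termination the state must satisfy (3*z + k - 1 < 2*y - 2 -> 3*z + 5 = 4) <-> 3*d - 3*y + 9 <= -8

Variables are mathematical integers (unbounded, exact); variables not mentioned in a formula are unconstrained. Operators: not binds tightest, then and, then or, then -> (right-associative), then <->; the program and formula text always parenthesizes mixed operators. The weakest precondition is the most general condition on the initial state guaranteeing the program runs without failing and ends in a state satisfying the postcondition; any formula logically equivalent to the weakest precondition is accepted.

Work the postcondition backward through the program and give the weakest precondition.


Working backward. After the program, the postcondition (3*z + k - 1 < 2*y - 2 -> 3*z + 5 = 4) <-> 3*d - 3*y + 9 <= -8 must hold; in canonical form it is (k + 3*z < 2*y - 1 -> 3*z = -1) <-> 3*d <= 3*y - 17.
Before z := k: (4*k < 2*y - 1 -> 3*k = -1) <-> 3*d <= 3*y - 17
Before z := y + z - 5: (4*k < 2*y - 1 -> 3*k = -1) <-> 3*d <= 3*y - 17
Before z := z: (4*k < 2*y - 1 -> 3*k = -1) <-> 3*d <= 3*y - 17
Before y := 3*k + 9: (2*k > -17 -> 3*k = -1) <-> 3*d <= 9*k + 10
Answer: WP = (2*k > -17 -> 3*k = -1) <-> 3*d <= 9*k + 10


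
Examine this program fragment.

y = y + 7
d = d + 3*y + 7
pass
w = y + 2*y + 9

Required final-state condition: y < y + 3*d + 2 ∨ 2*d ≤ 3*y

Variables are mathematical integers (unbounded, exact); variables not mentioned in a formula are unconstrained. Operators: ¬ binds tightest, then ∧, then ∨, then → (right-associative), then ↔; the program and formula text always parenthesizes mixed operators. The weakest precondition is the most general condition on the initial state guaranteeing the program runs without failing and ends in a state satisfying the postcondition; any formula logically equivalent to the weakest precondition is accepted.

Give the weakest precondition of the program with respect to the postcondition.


Working backward. After the program, the postcondition y < y + 3*d + 2 ∨ 2*d ≤ 3*y must hold; in canonical form it is 3*d > -2 ∨ 2*d ≤ 3*y.
Before w := y + 2*y + 9: 3*d > -2 ∨ 2*d ≤ 3*y
Before skip: 3*d > -2 ∨ 2*d ≤ 3*y
Before d := d + 3*y + 7: 3*d + 9*y > -23 ∨ 2*d + 3*y ≤ -14
Before y := y + 7: 3*d + 9*y > -86 ∨ 2*d + 3*y ≤ -35
Answer: WP = 3*d + 9*y > -86 ∨ 2*d + 3*y ≤ -35


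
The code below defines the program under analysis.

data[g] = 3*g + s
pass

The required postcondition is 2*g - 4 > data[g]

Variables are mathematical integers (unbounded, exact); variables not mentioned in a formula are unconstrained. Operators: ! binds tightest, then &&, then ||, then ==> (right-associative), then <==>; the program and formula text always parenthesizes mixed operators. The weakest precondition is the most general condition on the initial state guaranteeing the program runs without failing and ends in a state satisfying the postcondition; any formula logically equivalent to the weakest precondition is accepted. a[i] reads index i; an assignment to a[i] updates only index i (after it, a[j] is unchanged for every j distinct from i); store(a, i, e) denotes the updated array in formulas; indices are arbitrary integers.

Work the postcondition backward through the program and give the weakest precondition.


Working backward. After the program, the postcondition 2*g - 4 > data[g] must hold; in canonical form it is 2*g > data[g] + 4.
Before skip: 2*g > data[g] + 4
Before data[g] := 3*g + s: 2*g > store(data, g, 3*g + s)[g] + 4
Answer: WP = 2*g > store(data, g, 3*g + s)[g] + 4


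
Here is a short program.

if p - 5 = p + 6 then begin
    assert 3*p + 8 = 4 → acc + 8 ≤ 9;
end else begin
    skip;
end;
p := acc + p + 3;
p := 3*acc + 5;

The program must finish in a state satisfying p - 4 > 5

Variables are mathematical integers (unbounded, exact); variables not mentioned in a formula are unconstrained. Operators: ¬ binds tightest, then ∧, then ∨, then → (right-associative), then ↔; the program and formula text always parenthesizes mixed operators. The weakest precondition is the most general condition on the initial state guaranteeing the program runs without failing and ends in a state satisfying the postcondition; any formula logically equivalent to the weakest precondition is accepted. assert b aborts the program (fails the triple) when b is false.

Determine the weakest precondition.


Working backward. After the program, the postcondition p - 4 > 5 must hold; in canonical form it is p > 9.
Before p := 3*acc + 5: 3*acc > 4
Before p := acc + p + 3: 3*acc > 4
Then branch requires (3*p = -4 → acc ≤ 1) ∧ 3*acc > 4; else branch requires 3*acc > 4.
Before the if: 3*acc > 4
Answer: WP = 3*acc > 4


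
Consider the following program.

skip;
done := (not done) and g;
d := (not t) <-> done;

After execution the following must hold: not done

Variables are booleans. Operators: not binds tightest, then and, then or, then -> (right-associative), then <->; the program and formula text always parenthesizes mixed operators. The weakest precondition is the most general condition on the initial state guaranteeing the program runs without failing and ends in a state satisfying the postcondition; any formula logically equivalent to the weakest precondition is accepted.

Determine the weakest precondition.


Working backward. After the program, not done must hold.
Before d := (not t) <-> done: not done
Before done := (not done) and g: not ((not done) and g)
Before skip: not ((not done) and g)
Answer: WP = not ((not done) and g)


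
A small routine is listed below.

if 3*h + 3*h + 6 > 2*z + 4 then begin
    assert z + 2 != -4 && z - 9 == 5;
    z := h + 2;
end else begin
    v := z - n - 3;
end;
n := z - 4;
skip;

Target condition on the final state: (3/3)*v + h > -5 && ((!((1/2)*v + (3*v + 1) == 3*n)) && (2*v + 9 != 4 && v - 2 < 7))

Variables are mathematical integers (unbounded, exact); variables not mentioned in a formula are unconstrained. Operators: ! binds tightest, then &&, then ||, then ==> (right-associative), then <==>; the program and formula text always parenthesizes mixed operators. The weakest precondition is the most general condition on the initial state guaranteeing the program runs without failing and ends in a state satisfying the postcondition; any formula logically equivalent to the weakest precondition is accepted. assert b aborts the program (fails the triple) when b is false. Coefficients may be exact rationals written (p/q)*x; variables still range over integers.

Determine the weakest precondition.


Working backward. After the program, the postcondition (3/3)*v + h > -5 && ((!((1/2)*v + (3*v + 1) == 3*n)) && (2*v + 9 != 4 && v - 2 < 7)) must hold; in canonical form it is h + v > -5 && (!((7/2)*v == 3*n - 1)) && 2*v != -5 && v < 9.
Before skip: h + v > -5 && (!((7/2)*v == 3*n - 1)) && 2*v != -5 && v < 9
Before n := z - 4: h + v > -5 && (!((7/2)*v == 3*z - 13)) && 2*v != -5 && v < 9
Then branch requires z != -6 && z == 14 && h + v > -5 && (!((7/2)*v == 3*h - 7)) && 2*v != -5 && v < 9; else branch requires h + z > n - 2 && (!((1/2)*z == (7/2)*n - 5/2)) && 2*z != 2*n + 1 && z < n + 12.
Before the if: (6*h > 2*z - 2 ==> (z != -6 && z == 14 && h + v > -5 && (!((7/2)*v == 3*h - 7)) && 2*v != -5 && v < 9)) && ((!(6*h > 2*z - 2)) ==> (h + z > n - 2 && (!((1/2)*z == (7/2)*n - 5/2)) && 2*z != 2*n + 1 && z < n + 12))
Answer: WP = (6*h > 2*z - 2 ==> (z != -6 && z == 14 && h + v > -5 && (!((7/2)*v == 3*h - 7)) && 2*v != -5 && v < 9)) && ((!(6*h > 2*z - 2)) ==> (h + z > n - 2 && (!((1/2)*z == (7/2)*n - 5/2)) && 2*z != 2*n + 1 && z < n + 12))


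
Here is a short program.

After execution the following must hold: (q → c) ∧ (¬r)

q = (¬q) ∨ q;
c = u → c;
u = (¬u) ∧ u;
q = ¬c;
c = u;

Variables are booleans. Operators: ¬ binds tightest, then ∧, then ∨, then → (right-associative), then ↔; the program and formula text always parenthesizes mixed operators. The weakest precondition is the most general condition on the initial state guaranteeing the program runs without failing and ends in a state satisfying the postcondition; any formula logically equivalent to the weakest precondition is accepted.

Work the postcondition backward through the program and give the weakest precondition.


Working backward. After the program, (q → c) ∧ (¬r) must hold.
Before c := u: (q → u) ∧ (¬r)
Before q := ¬c: ((¬c) → u) ∧ (¬r)
Before u := (¬u) ∧ u: c ∧ (¬r)
Before c := u → c: (u → c) ∧ (¬r)
Before q := (¬q) ∨ q: (u → c) ∧ (¬r)
Answer: WP = (u → c) ∧ (¬r)


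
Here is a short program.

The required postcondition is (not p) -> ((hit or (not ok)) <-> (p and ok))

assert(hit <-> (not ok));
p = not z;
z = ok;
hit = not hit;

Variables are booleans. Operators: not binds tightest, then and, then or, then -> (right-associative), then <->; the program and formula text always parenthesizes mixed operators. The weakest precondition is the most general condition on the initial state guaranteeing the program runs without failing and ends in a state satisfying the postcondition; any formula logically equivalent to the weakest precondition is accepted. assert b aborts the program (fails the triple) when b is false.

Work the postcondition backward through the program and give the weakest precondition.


Working backward. After the program, (not p) -> ((hit or (not ok)) <-> (p and ok)) must hold.
Before hit := not hit: (not p) -> (((not hit) or (not ok)) <-> (p and ok))
Before z := ok: (not p) -> (((not hit) or (not ok)) <-> (p and ok))
Before p := not z: z -> (((not hit) or (not ok)) <-> ((not z) and ok))
Before assert hit <-> (not ok): (hit <-> (not ok)) and (z -> (((not hit) or (not ok)) <-> ((not z) and ok)))
Answer: WP = (hit <-> (not ok)) and (z -> (((not hit) or (not ok)) <-> ((not z) and ok)))


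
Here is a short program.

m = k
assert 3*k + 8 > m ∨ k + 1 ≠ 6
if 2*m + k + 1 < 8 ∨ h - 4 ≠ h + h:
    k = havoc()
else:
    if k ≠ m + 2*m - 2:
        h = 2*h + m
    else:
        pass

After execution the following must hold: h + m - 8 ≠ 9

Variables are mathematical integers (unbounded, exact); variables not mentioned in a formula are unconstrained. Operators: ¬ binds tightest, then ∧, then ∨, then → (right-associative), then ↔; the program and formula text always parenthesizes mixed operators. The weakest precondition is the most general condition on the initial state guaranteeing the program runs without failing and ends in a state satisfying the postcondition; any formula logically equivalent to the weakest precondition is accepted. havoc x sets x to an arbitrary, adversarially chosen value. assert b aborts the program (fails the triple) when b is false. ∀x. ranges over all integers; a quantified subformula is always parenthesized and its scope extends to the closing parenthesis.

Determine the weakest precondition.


Working backward. After the program, the postcondition h + m - 8 ≠ 9 must hold; in canonical form it is h + m ≠ 17.
Then branch requires h + m ≠ 17; else branch requires (k ≠ 3*m - 2 → 2*h + 2*m ≠ 17) ∧ ((¬(k ≠ 3*m - 2)) → h + m ≠ 17).
Before the if: ((k + 2*m < 7 ∨ h ≠ -4) → h + m ≠ 17) ∧ ((¬(k + 2*m < 7 ∨ h ≠ -4)) → ((k ≠ 3*m - 2 → 2*h + 2*m ≠ 17) ∧ ((¬(k ≠ 3*m - 2)) → h + m ≠ 17)))
Before assert 3*k + 8 > m ∨ k + 1 ≠ 6: (3*k > m - 8 ∨ k ≠ 5) ∧ ((k + 2*m < 7 ∨ h ≠ -4) → h + m ≠ 17) ∧ ((¬(k + 2*m < 7 ∨ h ≠ -4)) → ((k ≠ 3*m - 2 → 2*h + 2*m ≠ 17) ∧ ((¬(k ≠ 3*m - 2)) → h + m ≠ 17)))
Before m := k: (2*k > -8 ∨ k ≠ 5) ∧ ((3*k < 7 ∨ h ≠ -4) → h + k ≠ 17) ∧ ((¬(3*k < 7 ∨ h ≠ -4)) → ((2*k ≠ 2 → 2*h + 2*k ≠ 17) ∧ ((¬(2*k ≠ 2)) → h + k ≠ 17)))
Answer: WP = (2*k > -8 ∨ k ≠ 5) ∧ ((3*k < 7 ∨ h ≠ -4) → h + k ≠ 17) ∧ ((¬(3*k < 7 ∨ h ≠ -4)) → ((2*k ≠ 2 → 2*h + 2*k ≠ 17) ∧ ((¬(2*k ≠ 2)) → h + k ≠ 17)))


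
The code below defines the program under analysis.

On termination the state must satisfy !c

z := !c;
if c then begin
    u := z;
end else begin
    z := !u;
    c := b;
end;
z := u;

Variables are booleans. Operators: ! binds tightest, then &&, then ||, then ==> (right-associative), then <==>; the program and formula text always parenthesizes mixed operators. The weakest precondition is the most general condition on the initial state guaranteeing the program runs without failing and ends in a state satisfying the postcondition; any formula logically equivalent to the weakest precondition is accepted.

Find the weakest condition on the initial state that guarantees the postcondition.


Working backward. After the program, !c must hold.
Before z := u: !c
Then branch requires !c; else branch requires !b.
Before the if: (c ==> (!c)) && ((!c) ==> (!b))
Before z := !c: (c ==> (!c)) && ((!c) ==> (!b))
Answer: WP = (c ==> (!c)) && ((!c) ==> (!b))


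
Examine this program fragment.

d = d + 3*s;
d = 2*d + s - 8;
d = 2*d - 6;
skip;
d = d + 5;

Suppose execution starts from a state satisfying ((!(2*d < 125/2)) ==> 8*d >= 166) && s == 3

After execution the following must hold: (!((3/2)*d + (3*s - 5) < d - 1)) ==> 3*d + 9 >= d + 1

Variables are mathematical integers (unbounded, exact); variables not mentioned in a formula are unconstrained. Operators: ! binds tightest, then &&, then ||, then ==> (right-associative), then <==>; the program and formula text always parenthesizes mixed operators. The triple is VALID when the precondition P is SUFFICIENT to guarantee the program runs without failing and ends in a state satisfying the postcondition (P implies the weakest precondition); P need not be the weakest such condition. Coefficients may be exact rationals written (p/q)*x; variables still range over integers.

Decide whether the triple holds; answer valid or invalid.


Working backward. After the program, the postcondition (!((3/2)*d + (3*s - 5) < d - 1)) ==> 3*d + 9 >= d + 1 must hold; in canonical form it is (!((1/2)*d + 3*s < 4)) ==> 2*d >= -8.
Before d := d + 5: (!((1/2)*d + 3*s < 3/2)) ==> 2*d >= -18
Before skip: (!((1/2)*d + 3*s < 3/2)) ==> 2*d >= -18
Before d := 2*d - 6: (!(d + 3*s < 9/2)) ==> 4*d >= -6
Before d := 2*d + s - 8: (!(2*d + 4*s < 25/2)) ==> 8*d + 4*s >= 26
Before d := d + 3*s: (!(2*d + 10*s < 25/2)) ==> 8*d + 28*s >= 26
The weakest precondition is (!(2*d + 10*s < 25/2)) ==> 8*d + 28*s >= 26.
Check whether ((!(2*d < 125/2)) ==> 8*d >= 166) && s == 3 implies it.
Countermodel: at the initial state d = -8, s = 3, the precondition holds but the weakest precondition fails.
Answer: invalid


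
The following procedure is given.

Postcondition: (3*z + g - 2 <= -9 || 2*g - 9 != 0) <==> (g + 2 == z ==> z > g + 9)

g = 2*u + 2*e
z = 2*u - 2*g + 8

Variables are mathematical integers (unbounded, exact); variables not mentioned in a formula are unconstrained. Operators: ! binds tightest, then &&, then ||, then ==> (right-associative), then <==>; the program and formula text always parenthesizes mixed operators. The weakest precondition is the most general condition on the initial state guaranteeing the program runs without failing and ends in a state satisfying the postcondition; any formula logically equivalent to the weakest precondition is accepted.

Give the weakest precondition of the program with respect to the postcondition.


Working backward. After the program, the postcondition (3*z + g - 2 <= -9 || 2*g - 9 != 0) <==> (g + 2 == z ==> z > g + 9) must hold; in canonical form it is (g + 3*z <= -7 || 2*g != 9) <==> (g == z - 2 ==> z > g + 9).
Before z := 2*u - 2*g + 8: (6*u <= 5*g - 31 || 2*g != 9) <==> (3*g == 2*u + 6 ==> 2*u > 3*g + 1)
Before g := 2*u + 2*e: (10*e + 4*u >= 31 || 4*e + 4*u != 9) <==> (6*e + 4*u == 6 ==> 6*e + 4*u < -1)
Answer: WP = (10*e + 4*u >= 31 || 4*e + 4*u != 9) <==> (6*e + 4*u == 6 ==> 6*e + 4*u < -1)


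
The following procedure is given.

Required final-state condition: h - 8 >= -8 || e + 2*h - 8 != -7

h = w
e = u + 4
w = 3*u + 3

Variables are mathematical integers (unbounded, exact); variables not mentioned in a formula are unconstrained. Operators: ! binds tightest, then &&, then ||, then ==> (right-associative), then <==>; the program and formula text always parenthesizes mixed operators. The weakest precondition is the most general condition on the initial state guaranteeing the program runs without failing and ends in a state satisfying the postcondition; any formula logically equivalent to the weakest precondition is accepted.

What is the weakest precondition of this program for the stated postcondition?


Working backward. After the program, the postcondition h - 8 >= -8 || e + 2*h - 8 != -7 must hold; in canonical form it is h >= 0 || e + 2*h != 1.
Before w := 3*u + 3: h >= 0 || e + 2*h != 1
Before e := u + 4: h >= 0 || 2*h + u != -3
Before h := w: w >= 0 || u + 2*w != -3
Answer: WP = w >= 0 || u + 2*w != -3


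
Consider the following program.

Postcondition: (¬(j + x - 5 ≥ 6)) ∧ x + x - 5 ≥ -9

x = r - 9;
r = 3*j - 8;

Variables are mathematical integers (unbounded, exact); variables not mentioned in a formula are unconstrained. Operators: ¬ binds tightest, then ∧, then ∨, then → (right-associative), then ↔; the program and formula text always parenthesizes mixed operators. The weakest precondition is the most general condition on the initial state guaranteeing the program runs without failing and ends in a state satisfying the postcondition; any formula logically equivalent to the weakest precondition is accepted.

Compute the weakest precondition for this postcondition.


Working backward. After the program, the postcondition (¬(j + x - 5 ≥ 6)) ∧ x + x - 5 ≥ -9 must hold; in canonical form it is (¬(j + x ≥ 11)) ∧ 2*x ≥ -4.
Before r := 3*j - 8: (¬(j + x ≥ 11)) ∧ 2*x ≥ -4
Before x := r - 9: (¬(j + r ≥ 20)) ∧ 2*r ≥ 14
Answer: WP = (¬(j + r ≥ 20)) ∧ 2*r ≥ 14


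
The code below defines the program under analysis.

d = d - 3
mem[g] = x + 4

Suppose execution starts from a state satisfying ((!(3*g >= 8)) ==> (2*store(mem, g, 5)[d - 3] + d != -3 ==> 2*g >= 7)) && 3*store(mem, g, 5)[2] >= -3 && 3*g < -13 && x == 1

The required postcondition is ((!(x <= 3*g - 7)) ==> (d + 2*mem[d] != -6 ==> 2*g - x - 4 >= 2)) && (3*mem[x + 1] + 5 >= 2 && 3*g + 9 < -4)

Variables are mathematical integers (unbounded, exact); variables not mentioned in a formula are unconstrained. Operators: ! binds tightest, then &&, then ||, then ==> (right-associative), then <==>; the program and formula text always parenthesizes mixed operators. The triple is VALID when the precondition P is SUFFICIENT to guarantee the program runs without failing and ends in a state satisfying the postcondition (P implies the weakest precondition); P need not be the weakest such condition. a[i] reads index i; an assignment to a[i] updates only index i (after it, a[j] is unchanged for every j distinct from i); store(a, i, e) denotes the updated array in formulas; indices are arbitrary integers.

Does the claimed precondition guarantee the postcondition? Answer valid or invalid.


Working backward. After the program, the postcondition ((!(x <= 3*g - 7)) ==> (d + 2*mem[d] != -6 ==> 2*g - x - 4 >= 2)) && (3*mem[x + 1] + 5 >= 2 && 3*g + 9 < -4) must hold; in canonical form it is ((!(x <= 3*g - 7)) ==> (2*mem[d] + d != -6 ==> 2*g >= x + 6)) && 3*mem[x + 1] >= -3 && 3*g < -13.
Before mem[g] := x + 4: ((!(x <= 3*g - 7)) ==> (2*store(mem, g, x + 4)[d] + d != -6 ==> 2*g >= x + 6)) && 3*store(mem, g, x + 4)[x + 1] >= -3 && 3*g < -13
Before d := d - 3: ((!(x <= 3*g - 7)) ==> (2*store(mem, g, x + 4)[d - 3] + d != -3 ==> 2*g >= x + 6)) && 3*store(mem, g, x + 4)[x + 1] >= -3 && 3*g < -13
The weakest precondition is ((!(x <= 3*g - 7)) ==> (2*store(mem, g, x + 4)[d - 3] + d != -3 ==> 2*g >= x + 6)) && 3*store(mem, g, x + 4)[x + 1] >= -3 && 3*g < -13.
Check whether ((!(3*g >= 8)) ==> (2*store(mem, g, 5)[d - 3] + d != -3 ==> 2*g >= 7)) && 3*store(mem, g, 5)[2] >= -3 && 3*g < -13 && x == 1 implies it.
Every state satisfying the precondition satisfies the weakest precondition: the implication holds.
Answer: valid


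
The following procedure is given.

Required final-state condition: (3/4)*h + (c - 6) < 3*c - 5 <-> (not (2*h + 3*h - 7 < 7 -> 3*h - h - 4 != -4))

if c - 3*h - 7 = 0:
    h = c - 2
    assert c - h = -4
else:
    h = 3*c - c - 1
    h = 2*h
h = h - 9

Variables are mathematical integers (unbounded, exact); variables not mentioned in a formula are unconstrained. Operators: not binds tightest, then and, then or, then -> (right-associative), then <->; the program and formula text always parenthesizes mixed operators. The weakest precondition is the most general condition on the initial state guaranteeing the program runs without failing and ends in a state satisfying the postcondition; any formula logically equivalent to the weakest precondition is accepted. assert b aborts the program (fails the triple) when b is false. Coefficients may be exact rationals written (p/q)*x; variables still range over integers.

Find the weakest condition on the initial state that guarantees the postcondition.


Working backward. After the program, the postcondition (3/4)*h + (c - 6) < 3*c - 5 <-> (not (2*h + 3*h - 7 < 7 -> 3*h - h - 4 != -4)) must hold; in canonical form it is (3/4)*h < 2*c + 1 <-> (not (5*h < 14 -> 2*h != 0)).
Before h := h - 9: (3/4)*h < 2*c + 31/4 <-> (not (5*h < 59 -> 2*h != 18))
Then branch requires false; else branch requires c < 37/4 <-> (not (20*c < 69 -> 8*c != 22)).
Before the if: (not (c = 3*h + 7)) and ((not (c = 3*h + 7)) -> (c < 37/4 <-> (not (20*c < 69 -> 8*c != 22))))
Answer: WP = (not (c = 3*h + 7)) and ((not (c = 3*h + 7)) -> (c < 37/4 <-> (not (20*c < 69 -> 8*c != 22))))
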